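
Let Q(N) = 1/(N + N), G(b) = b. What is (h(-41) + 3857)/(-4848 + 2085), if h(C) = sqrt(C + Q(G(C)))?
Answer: -3857/2763 - I*sqrt(275766)/226566 ≈ -1.3959 - 0.0023178*I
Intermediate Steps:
Q(N) = 1/(2*N)
h(C) = sqrt(C + 1/(2*C))
(h(-41) + 3857)/(-4848 + 2085) = (sqrt(2/(-41) + 4*(-41))/2 + 3857)/(-4848 + 2085) = (sqrt(2*(-1/41) - 164)/2 + 3857)/(-2763) = (sqrt(-2/41 - 164)/2 + 3857)*(-1/2763) = (sqrt(-6726/41)/2 + 3857)*(-1/2763) = ((I*sqrt(275766)/41)/2 + 3857)*(-1/2763) = (I*sqrt(275766)/82 + 3857)*(-1/2763) = (3857 + I*sqrt(275766)/82)*(-1/2763) = -3857/2763 - I*sqrt(275766)/226566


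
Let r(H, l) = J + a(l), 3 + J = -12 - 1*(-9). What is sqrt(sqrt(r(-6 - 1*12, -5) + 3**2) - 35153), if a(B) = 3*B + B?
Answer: sqrt(-35153 + I*sqrt(17)) ≈ 0.011 + 187.49*I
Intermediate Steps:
J = -6 (J = -3 + (-12 - 1*(-9)) = -3 + (-12 + 9) = -3 - 3 = -6)
a(B) = 4*B
r(H, l) = -6 + 4*l
sqrt(sqrt(r(-6 - 1*12, -5) + 3**2) - 35153) = sqrt(sqrt((-6 + 4*(-5)) + 3**2) - 35153) = sqrt(sqrt((-6 - 20) + 9) - 35153) = sqrt(sqrt(-26 + 9) - 35153) = sqrt(sqrt(-17) - 35153) = sqrt(I*sqrt(17) - 35153) = sqrt(-35153 + I*sqrt(17))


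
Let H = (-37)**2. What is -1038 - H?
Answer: -2407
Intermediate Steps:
H = 1369
-1038 - H = -1038 - 1*1369 = -1038 - 1369 = -2407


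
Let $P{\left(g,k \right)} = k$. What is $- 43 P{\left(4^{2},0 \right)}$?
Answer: $0$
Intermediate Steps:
$- 43 P{\left(4^{2},0 \right)} = \left(-43\right) 0 = 0$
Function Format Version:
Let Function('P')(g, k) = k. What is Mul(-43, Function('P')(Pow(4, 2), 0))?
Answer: 0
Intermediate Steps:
Mul(-43, Function('P')(Pow(4, 2), 0)) = Mul(-43, 0) = 0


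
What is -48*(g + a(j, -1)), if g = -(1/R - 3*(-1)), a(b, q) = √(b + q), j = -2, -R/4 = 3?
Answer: 140 - 48*I*√3 ≈ 140.0 - 83.138*I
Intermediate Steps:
R = -12 (R = -4*3 = -12)
g = -35/12 (g = -(1/(-12) - 3*(-1)) = -(-1/12 + 3) = -1*35/12 = -35/12 ≈ -2.9167)
-48*(g + a(j, -1)) = -48*(-35/12 + √(-2 - 1)) = -48*(-35/12 + √(-3)) = -48*(-35/12 + I*√3) = 140 - 48*I*√3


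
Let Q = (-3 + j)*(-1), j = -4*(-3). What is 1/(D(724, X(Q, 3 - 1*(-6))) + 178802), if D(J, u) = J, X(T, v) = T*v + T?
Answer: 1/179526 ≈ 5.5702e-6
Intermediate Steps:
j = 12
Q = -9 (Q = (-3 + 12)*(-1) = 9*(-1) = -9)
X(T, v) = T + T*v
1/(D(724, X(Q, 3 - 1*(-6))) + 178802) = 1/(724 + 178802) = 1/179526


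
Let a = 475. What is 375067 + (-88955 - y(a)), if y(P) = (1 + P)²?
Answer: 59536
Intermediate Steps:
375067 + (-88955 - y(a)) = 375067 + (-88955 - (1 + 475)²) = 375067 + (-88955 - 1*476²) = 375067 + (-88955 - 1*226576) = 375067 + (-88955 - 226576) = 375067 - 315531 = 59536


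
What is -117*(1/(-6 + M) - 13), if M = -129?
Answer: 22828/15 ≈ 1521.9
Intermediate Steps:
-117*(1/(-6 + M) - 13) = -117*(1/(-6 - 129) - 13) = -117*(1/(-135) - 13) = -117*(-1/135 - 13) = -117*(-1756/135) = 22828/15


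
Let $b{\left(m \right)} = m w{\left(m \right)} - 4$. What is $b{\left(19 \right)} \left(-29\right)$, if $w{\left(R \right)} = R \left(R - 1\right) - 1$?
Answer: $-187775$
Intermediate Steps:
$w{\left(R \right)} = -1 + R \left(-1 + R\right)$ ($w{\left(R \right)} = R \left(-1 + R\right) - 1 = -1 + R \left(-1 + R\right)$)
$b{\left(m \right)} = -4 + m \left(-1 + m^{2} - m\right)$ ($b{\left(m \right)} = m \left(-1 + m^{2} - m\right) - 4 = -4 + m \left(-1 + m^{2} - m\right)$)
$b{\left(19 \right)} \left(-29\right) = \left(-4 + 19^{3} - 19 - 19^{2}\right) \left(-29\right) = \left(-4 + 6859 - 19 - 361\right) \left(-29\right) = 6475 \left(-29\right) = -187775$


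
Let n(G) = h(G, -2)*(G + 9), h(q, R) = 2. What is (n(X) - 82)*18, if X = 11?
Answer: -756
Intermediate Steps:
n(G) = 18 + 2*G (n(G) = 2*(G + 9) = 2*(9 + G) = 18 + 2*G)
(n(X) - 82)*18 = ((18 + 2*11) - 82)*18 = ((18 + 22) - 82)*18 = (40 - 82)*18 = -42*18 = -756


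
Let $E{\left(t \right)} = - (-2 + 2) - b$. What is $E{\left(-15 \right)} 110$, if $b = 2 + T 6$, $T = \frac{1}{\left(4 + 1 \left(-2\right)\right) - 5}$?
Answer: $0$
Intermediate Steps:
$T = - \frac{1}{3}$ ($T = \frac{1}{\left(4 - 2\right) - 5} = \frac{1}{2 - 5} = \frac{1}{-3} = - \frac{1}{3} \approx -0.33333$)
$b = 0$ ($b = 2 - 2 = 0$)
$E{\left(t \right)} = 0$ ($E{\left(t \right)} = - (-2 + 2) - 0 = \left(-1\right) 0 + 0 = 0 + 0 = 0$)
$E{\left(-15 \right)} 110 = 0 \cdot 110 = 0$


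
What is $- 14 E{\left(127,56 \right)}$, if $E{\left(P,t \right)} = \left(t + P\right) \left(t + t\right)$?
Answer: $-286944$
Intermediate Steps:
$E{\left(P,t \right)} = 2 t \left(P + t\right)$ ($E{\left(P,t \right)} = \left(P + t\right) 2 t = 2 t \left(P + t\right)$)
$- 14 E{\left(127,56 \right)} = - 14 \cdot 2 \cdot 56 \left(127 + 56\right) = - 14 \cdot 2 \cdot 56 \cdot 183 = \left(-14\right) 20496 = -286944$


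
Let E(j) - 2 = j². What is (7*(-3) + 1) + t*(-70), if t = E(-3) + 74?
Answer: -5970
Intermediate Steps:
E(j) = 2 + j²
t = 85 (t = (2 + (-3)²) + 74 = (2 + 9) + 74 = 11 + 74 = 85)
(7*(-3) + 1) + t*(-70) = (7*(-3) + 1) + 85*(-70) = (-21 + 1) - 5950 = -20 - 5950 = -5970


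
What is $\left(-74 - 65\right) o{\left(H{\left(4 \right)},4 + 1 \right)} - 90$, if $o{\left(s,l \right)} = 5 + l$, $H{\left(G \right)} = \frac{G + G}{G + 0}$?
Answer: $-1480$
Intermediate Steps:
$H{\left(G \right)} = 2$ ($H{\left(G \right)} = \frac{2 G}{G} = 2$)
$\left(-74 - 65\right) o{\left(H{\left(4 \right)},4 + 1 \right)} - 90 = \left(-74 - 65\right) \left(5 + \left(4 + 1\right)\right) - 90 = \left(-74 - 65\right) \left(5 + 5\right) - 90 = \left(-139\right) 10 - 90 = -1390 - 90 = -1480$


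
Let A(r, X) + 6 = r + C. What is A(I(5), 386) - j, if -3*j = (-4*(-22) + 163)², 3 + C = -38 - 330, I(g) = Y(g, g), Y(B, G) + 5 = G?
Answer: 61870/3 ≈ 20623.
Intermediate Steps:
Y(B, G) = -5 + G
I(g) = -5 + g
C = -371 (C = -3 + (-38 - 330) = -3 - 368 = -371)
A(r, X) = -377 + r (A(r, X) = -6 + (r - 371) = -6 + (-371 + r) = -377 + r)
j = -63001/3 (j = -(-4*(-22) + 163)²/3 = -(88 + 163)²/3 = -⅓*251² = -⅓*63001 = -63001/3 ≈ -21000.)
A(I(5), 386) - j = (-377 + (-5 + 5)) - 1*(-63001/3) = (-377 + 0) + 63001/3 = -377 + 63001/3 = 61870/3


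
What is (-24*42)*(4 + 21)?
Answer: -25200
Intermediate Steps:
(-24*42)*(4 + 21) = -1008*25 = -25200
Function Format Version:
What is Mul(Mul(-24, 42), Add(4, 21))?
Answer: -25200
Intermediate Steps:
Mul(Mul(-24, 42), Add(4, 21)) = Mul(-1008, 25) = -25200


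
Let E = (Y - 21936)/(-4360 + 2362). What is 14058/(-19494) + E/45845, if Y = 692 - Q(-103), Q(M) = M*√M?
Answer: -11919212143/16533494955 - 103*I*√103/91598310 ≈ -0.72091 - 1.1412e-5*I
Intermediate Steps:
Q(M) = M^(3/2)
Y = 692 + 103*I*√103 (Y = 692 - (-103)^(3/2) = 692 - (-103)*I*√103 = 692 + 103*I*√103 ≈ 692.0 + 1045.3*I)
E = 10622/999 - 103*I*√103/1998 (E = ((692 + 103*I*√103) - 21936)/(-4360 + 2362) = (-21244 + 103*I*√103)/(-1998) = (-21244 + 103*I*√103)*(-1/1998) = 10622/999 - 103*I*√103/1998 ≈ 10.633 - 0.52319*I)
14058/(-19494) + E/45845 = 14058/(-19494) + (10622/999 - 103*I*√103/1998)/45845 = 14058*(-1/19494) + (10622/999 - 103*I*√103/1998)*(1/45845) = -781/1083 + (10622/45799155 - 103*I*√103/91598310) = -11919212143/16533494955 - 103*I*√103/91598310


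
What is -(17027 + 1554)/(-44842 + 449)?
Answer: 18581/44393 ≈ 0.41856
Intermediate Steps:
-(17027 + 1554)/(-44842 + 449) = -18581/(-44393) = -18581*(-1)/44393 = -1*(-18581/44393) = 18581/44393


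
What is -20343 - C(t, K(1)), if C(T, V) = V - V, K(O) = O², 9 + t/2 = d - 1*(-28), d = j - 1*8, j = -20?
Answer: -20343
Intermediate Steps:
d = -28 (d = -20 - 1*8 = -20 - 8 = -28)
t = -18 (t = -18 + 2*(-28 - 1*(-28)) = -18 + 2*(-28 + 28) = -18 + 2*0 = -18 + 0 = -18)
C(T, V) = 0
-20343 - C(t, K(1)) = -20343 - 1*0 = -20343 + 0 = -20343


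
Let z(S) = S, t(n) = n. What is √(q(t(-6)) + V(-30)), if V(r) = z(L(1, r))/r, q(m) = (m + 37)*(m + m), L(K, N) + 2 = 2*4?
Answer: I*√9305/5 ≈ 19.292*I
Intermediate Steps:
L(K, N) = 6 (L(K, N) = -2 + 2*4 = -2 + 8 = 6)
q(m) = 2*m*(37 + m) (q(m) = (37 + m)*(2*m) = 2*m*(37 + m))
V(r) = 6/r
√(q(t(-6)) + V(-30)) = √(2*(-6)*(37 - 6) + 6/(-30)) = √(2*(-6)*31 + 6*(-1/30)) = √(-372 - ⅕) = √(-1861/5) = I*√9305/5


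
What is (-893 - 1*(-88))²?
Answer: 648025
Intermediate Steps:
(-893 - 1*(-88))² = (-893 + 88)² = (-805)² = 648025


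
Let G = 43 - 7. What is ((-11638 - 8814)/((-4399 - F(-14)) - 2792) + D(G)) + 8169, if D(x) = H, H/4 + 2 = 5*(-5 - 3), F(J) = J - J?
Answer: 57555643/7191 ≈ 8003.8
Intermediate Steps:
F(J) = 0
H = -168 (H = -8 + 4*(5*(-5 - 3)) = -8 + 4*(5*(-8)) = -8 + 4*(-40) = -8 - 160 = -168)
G = 36
D(x) = -168
((-11638 - 8814)/((-4399 - F(-14)) - 2792) + D(G)) + 8169 = ((-11638 - 8814)/((-4399 - 1*0) - 2792) - 168) + 8169 = (-20452/((-4399 + 0) - 2792) - 168) + 8169 = (-20452/(-4399 - 2792) - 168) + 8169 = (-20452/(-7191) - 168) + 8169 = (-20452*(-1/7191) - 168) + 8169 = (20452/7191 - 168) + 8169 = -1187636/7191 + 8169 = 57555643/7191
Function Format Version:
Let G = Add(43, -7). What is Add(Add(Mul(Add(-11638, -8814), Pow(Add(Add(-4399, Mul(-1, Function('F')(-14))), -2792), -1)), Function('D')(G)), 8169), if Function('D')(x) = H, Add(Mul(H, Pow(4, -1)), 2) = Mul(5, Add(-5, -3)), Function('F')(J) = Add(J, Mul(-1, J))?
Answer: Rational(57555643, 7191) ≈ 8003.8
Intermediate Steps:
Function('F')(J) = 0
H = -168 (H = Add(-8, Mul(4, Mul(5, Add(-5, -3)))) = Add(-8, Mul(4, Mul(5, -8))) = Add(-8, Mul(4, -40)) = Add(-8, -160) = -168)
G = 36
Function('D')(x) = -168
Add(Add(Mul(Add(-11638, -8814), Pow(Add(Add(-4399, Mul(-1, Function('F')(-14))), -2792), -1)), Function('D')(G)), 8169) = Add(Add(Mul(Add(-11638, -8814), Pow(Add(Add(-4399, Mul(-1, 0)), -2792), -1)), -168), 8169) = Add(Add(Mul(-20452, Pow(Add(Add(-4399, 0), -2792), -1)), -168), 8169) = Add(Add(Mul(-20452, Pow(Add(-4399, -2792), -1)), -168), 8169) = Add(Add(Mul(-20452, Pow(-7191, -1)), -168), 8169) = Add(Add(Mul(-20452, Rational(-1, 7191)), -168), 8169) = Add(Add(Rational(20452, 7191), -168), 8169) = Add(Rational(-1187636, 7191), 8169) = Rational(57555643, 7191)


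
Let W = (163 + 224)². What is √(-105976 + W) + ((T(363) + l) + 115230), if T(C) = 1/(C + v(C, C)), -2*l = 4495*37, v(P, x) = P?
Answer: 11642318/363 + √43793 ≈ 32282.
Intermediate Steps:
l = -166315/2 (l = -4495*37/2 = -½*166315 = -166315/2 ≈ -83158.)
W = 149769 (W = 387² = 149769)
T(C) = 1/(2*C) (T(C) = 1/(C + C) = 1/(2*C))
√(-105976 + W) + ((T(363) + l) + 115230) = √(-105976 + 149769) + (((½)/363 - 166315/2) + 115230) = √43793 + (((½)*(1/363) - 166315/2) + 115230) = √43793 + ((1/726 - 166315/2) + 115230) = √43793 + (-30186172/363 + 115230) = √43793 + 11642318/363 = 11642318/363 + √43793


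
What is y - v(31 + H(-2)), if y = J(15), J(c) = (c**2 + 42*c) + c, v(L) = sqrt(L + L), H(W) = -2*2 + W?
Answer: 870 - 5*sqrt(2) ≈ 862.93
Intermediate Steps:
H(W) = -4 + W
v(L) = sqrt(2)*sqrt(L) (v(L) = sqrt(2*L) = sqrt(2)*sqrt(L))
J(c) = c**2 + 43*c
y = 870 (y = 15*(43 + 15) = 15*58 = 870)
y - v(31 + H(-2)) = 870 - sqrt(2)*sqrt(31 + (-4 - 2)) = 870 - sqrt(2)*sqrt(31 - 6) = 870 - sqrt(2)*sqrt(25) = 870 - sqrt(2)*5 = 870 - 5*sqrt(2)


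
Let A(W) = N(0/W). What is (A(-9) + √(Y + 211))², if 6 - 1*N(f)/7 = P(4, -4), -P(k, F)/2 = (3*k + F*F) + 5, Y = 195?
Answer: (504 + √406)² ≈ 2.7473e+5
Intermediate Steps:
P(k, F) = -10 - 6*k - 2*F² (P(k, F) = -2*((3*k + F*F) + 5) = -2*((3*k + F²) + 5) = -2*((F² + 3*k) + 5) = -2*(5 + F² + 3*k) = -10 - 6*k - 2*F²)
N(f) = 504 (N(f) = 42 - 7*(-10 - 6*4 - 2*(-4)²) = 42 - 7*(-10 - 24 - 2*16) = 42 - 7*(-10 - 24 - 32) = 42 - 7*(-66) = 42 + 462 = 504)
A(W) = 504
(A(-9) + √(Y + 211))² = (504 + √(195 + 211))² = (504 + √406)²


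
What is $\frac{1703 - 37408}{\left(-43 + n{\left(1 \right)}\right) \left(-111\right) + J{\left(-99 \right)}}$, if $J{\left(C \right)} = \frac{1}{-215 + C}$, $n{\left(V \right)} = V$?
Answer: $- \frac{11211370}{1463867} \approx -7.6587$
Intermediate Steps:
$\frac{1703 - 37408}{\left(-43 + n{\left(1 \right)}\right) \left(-111\right) + J{\left(-99 \right)}} = \frac{1703 - 37408}{\left(-43 + 1\right) \left(-111\right) + \frac{1}{-215 - 99}} = - \frac{35705}{\left(-42\right) \left(-111\right) + \frac{1}{-314}} = - \frac{35705}{4662 - \frac{1}{314}} = - \frac{35705}{\frac{1463867}{314}} = \left(-35705\right) \frac{314}{1463867} = - \frac{11211370}{1463867}$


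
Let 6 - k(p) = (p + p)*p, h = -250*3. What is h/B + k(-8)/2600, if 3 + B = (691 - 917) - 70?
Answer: 73597/29900 ≈ 2.4614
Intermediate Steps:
h = -750
B = -299 (B = -3 + ((691 - 917) - 70) = -3 + (-226 - 70) = -3 - 296 = -299)
k(p) = 6 - 2*p² (k(p) = 6 - (p + p)*p = 6 - 2*p*p = 6 - 2*p²)
h/B + k(-8)/2600 = -750/(-299) + (6 - 2*(-8)²)/2600 = -750*(-1/299) + (6 - 2*64)*(1/2600) = 750/299 + (6 - 128)*(1/2600) = 750/299 - 122*1/2600 = 750/299 - 61/1300 = 73597/29900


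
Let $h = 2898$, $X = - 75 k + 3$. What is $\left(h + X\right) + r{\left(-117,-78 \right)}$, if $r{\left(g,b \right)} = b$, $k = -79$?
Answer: $8748$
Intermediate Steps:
$X = 5928$ ($X = \left(-75\right) \left(-79\right) + 3 = 5925 + 3 = 5928$)
$\left(h + X\right) + r{\left(-117,-78 \right)} = \left(2898 + 5928\right) - 78 = 8826 - 78 = 8748$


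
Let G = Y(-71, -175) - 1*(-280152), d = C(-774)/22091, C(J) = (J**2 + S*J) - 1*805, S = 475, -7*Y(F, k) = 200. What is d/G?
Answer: 1614347/43317446624 ≈ 3.7268e-5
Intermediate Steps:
Y(F, k) = -200/7 (Y(F, k) = -1/7*200 = -200/7)
C(J) = -805 + J**2 + 475*J (C(J) = (J**2 + 475*J) - 1*805 = (J**2 + 475*J) - 805 = -805 + J**2 + 475*J)
d = 230621/22091 (d = (-805 + (-774)**2 + 475*(-774))/22091 = (-805 + 599076 - 367650)*(1/22091) = 230621*(1/22091) = 230621/22091 ≈ 10.440)
G = 1960864/7 (G = -200/7 - 1*(-280152) = -200/7 + 280152 = 1960864/7 ≈ 2.8012e+5)
d/G = 230621/(22091*(1960864/7)) = (230621/22091)*(7/1960864) = 1614347/43317446624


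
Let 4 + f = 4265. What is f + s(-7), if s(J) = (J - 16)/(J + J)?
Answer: 59677/14 ≈ 4262.6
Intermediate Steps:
f = 4261 (f = -4 + 4265 = 4261)
s(J) = (-16 + J)/(2*J) (s(J) = (-16 + J)/((2*J)) = (-16 + J)*(1/(2*J)) = (-16 + J)/(2*J))
f + s(-7) = 4261 + (½)*(-16 - 7)/(-7) = 4261 + (½)*(-⅐)*(-23) = 4261 + 23/14 = 59677/14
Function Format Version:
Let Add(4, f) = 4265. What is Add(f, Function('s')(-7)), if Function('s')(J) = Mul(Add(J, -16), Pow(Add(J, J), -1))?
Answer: Rational(59677, 14) ≈ 4262.6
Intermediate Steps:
f = 4261 (f = Add(-4, 4265) = 4261)
Function('s')(J) = Mul(Rational(1, 2), Pow(J, -1), Add(-16, J)) (Function('s')(J) = Mul(Add(-16, J), Pow(Mul(2, J), -1)) = Mul(Add(-16, J), Mul(Rational(1, 2), Pow(J, -1))) = Mul(Rational(1, 2), Pow(J, -1), Add(-16, J)))
Add(f, Function('s')(-7)) = Add(4261, Mul(Rational(1, 2), Pow(-7, -1), Add(-16, -7))) = Add(4261, Mul(Rational(1, 2), Rational(-1, 7), -23)) = Add(4261, Rational(23, 14)) = Rational(59677, 14)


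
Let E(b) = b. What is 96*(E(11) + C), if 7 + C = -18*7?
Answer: -11712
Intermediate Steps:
C = -133 (C = -7 - 18*7 = -7 - 126 = -133)
96*(E(11) + C) = 96*(11 - 133) = 96*(-122) = -11712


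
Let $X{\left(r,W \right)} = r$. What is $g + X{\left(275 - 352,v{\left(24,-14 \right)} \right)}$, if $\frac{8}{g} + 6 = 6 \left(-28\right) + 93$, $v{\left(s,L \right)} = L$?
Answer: $- \frac{6245}{81} \approx -77.099$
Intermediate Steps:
$g = - \frac{8}{81}$ ($g = \frac{8}{-6 + \left(6 \left(-28\right) + 93\right)} = \frac{8}{-6 + \left(-168 + 93\right)} = \frac{8}{-6 - 75} = \frac{8}{-81} = 8 \left(- \frac{1}{81}\right) = - \frac{8}{81} \approx -0.098765$)
$g + X{\left(275 - 352,v{\left(24,-14 \right)} \right)} = - \frac{8}{81} + \left(275 - 352\right) = - \frac{8}{81} - 77 = - \frac{6245}{81}$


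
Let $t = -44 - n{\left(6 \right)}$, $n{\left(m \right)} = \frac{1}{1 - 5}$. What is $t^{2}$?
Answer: $\frac{30625}{16} \approx 1914.1$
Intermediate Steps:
$n{\left(m \right)} = - \frac{1}{4}$ ($n{\left(m \right)} = \frac{1}{-4} = - \frac{1}{4}$)
$t = - \frac{175}{4}$ ($t = -44 - - \frac{1}{4} = -44 + \frac{1}{4} = - \frac{175}{4} \approx -43.75$)
$t^{2} = \left(- \frac{175}{4}\right)^{2} = \frac{30625}{16}$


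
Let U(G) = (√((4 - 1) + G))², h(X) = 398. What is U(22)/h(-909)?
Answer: 25/398 ≈ 0.062814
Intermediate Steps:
U(G) = 3 + G (U(G) = (√(3 + G))² = 3 + G)
U(22)/h(-909) = (3 + 22)/398 = 25*(1/398) = 25/398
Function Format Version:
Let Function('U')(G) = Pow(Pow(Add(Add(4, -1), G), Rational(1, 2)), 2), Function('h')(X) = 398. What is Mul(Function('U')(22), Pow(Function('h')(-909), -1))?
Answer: Rational(25, 398) ≈ 0.062814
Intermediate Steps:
Function('U')(G) = Add(3, G) (Function('U')(G) = Pow(Pow(Add(3, G), Rational(1, 2)), 2) = Add(3, G))
Mul(Function('U')(22), Pow(Function('h')(-909), -1)) = Mul(Add(3, 22), Pow(398, -1)) = Mul(25, Rational(1, 398)) = Rational(25, 398)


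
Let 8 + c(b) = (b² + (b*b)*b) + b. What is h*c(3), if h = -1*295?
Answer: -9145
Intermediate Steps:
c(b) = -8 + b + b² + b³ (c(b) = -8 + ((b² + (b*b)*b) + b) = -8 + ((b² + b²*b) + b) = -8 + ((b² + b³) + b) = -8 + (b + b² + b³) = -8 + b + b² + b³)
h = -295
h*c(3) = -295*(-8 + 3 + 3² + 3³) = -295*(-8 + 3 + 9 + 27) = -295*31 = -9145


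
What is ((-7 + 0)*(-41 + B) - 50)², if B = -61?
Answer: 440896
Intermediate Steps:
((-7 + 0)*(-41 + B) - 50)² = ((-7 + 0)*(-41 - 61) - 50)² = (-7*(-102) - 50)² = (714 - 50)² = 664² = 440896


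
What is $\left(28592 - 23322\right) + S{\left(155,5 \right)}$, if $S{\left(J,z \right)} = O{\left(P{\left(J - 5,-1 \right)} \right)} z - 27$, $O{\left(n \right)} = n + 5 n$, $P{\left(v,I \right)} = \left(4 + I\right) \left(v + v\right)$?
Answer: $32243$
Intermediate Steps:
$P{\left(v,I \right)} = 2 v \left(4 + I\right)$ ($P{\left(v,I \right)} = \left(4 + I\right) 2 v = 2 v \left(4 + I\right)$)
$O{\left(n \right)} = 6 n$
$S{\left(J,z \right)} = -27 + z \left(-180 + 36 J\right)$ ($S{\left(J,z \right)} = 6 \cdot 2 \left(J - 5\right) \left(4 - 1\right) z - 27 = 6 \cdot 2 \left(-5 + J\right) 3 z - 27 = 6 \left(-30 + 6 J\right) z - 27 = \left(-180 + 36 J\right) z - 27 = z \left(-180 + 36 J\right) - 27 = -27 + z \left(-180 + 36 J\right)$)
$\left(28592 - 23322\right) + S{\left(155,5 \right)} = \left(28592 - 23322\right) - \left(27 - 180 \left(-5 + 155\right)\right) = 5270 - \left(27 - 27000\right) = 5270 + \left(-27 + 27000\right) = 5270 + 26973 = 32243$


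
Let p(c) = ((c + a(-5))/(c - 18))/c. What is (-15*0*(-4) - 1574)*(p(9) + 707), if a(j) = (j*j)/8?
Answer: -360476693/324 ≈ -1.1126e+6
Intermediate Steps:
a(j) = j**2/8 (a(j) = j**2*(1/8) = j**2/8)
p(c) = (25/8 + c)/(c*(-18 + c)) (p(c) = ((c + (1/8)*(-5)**2)/(c - 18))/c = ((c + (1/8)*25)/(-18 + c))/c = ((c + 25/8)/(-18 + c))/c = ((25/8 + c)/(-18 + c))/c = (25/8 + c)/(c*(-18 + c)))
(-15*0*(-4) - 1574)*(p(9) + 707) = (-15*0*(-4) - 1574)*((25/8 + 9)/(9*(-18 + 9)) + 707) = (0*(-4) - 1574)*((1/9)*(97/8)/(-9) + 707) = (0 - 1574)*((1/9)*(-1/9)*(97/8) + 707) = -1574*(-97/648 + 707) = -1574*458039/648 = -360476693/324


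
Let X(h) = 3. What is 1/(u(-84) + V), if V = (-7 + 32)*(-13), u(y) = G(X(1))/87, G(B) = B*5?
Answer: -29/9420 ≈ -0.0030786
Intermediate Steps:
G(B) = 5*B
u(y) = 5/29 (u(y) = (5*3)/87 = 15*(1/87) = 5/29)
V = -325 (V = 25*(-13) = -325)
1/(u(-84) + V) = 1/(5/29 - 325) = 1/(-9420/29) = -29/9420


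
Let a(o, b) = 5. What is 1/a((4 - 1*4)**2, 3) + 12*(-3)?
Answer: -179/5 ≈ -35.800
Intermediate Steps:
1/a((4 - 1*4)**2, 3) + 12*(-3) = 1/5 + 12*(-3) = 1/5 - 36 = -179/5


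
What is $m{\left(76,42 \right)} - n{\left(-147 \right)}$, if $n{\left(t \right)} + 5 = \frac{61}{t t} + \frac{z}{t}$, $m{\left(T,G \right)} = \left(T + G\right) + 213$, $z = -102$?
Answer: $\frac{7245569}{21609} \approx 335.3$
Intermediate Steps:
$m{\left(T,G \right)} = 213 + G + T$ ($m{\left(T,G \right)} = \left(G + T\right) + 213 = 213 + G + T$)
$n{\left(t \right)} = -5 - \frac{102}{t} + \frac{61}{t^{2}}$ ($n{\left(t \right)} = -5 + \left(\frac{61}{t t} - \frac{102}{t}\right) = -5 + \left(\frac{61}{t^{2}} - \frac{102}{t}\right) = -5 - \left(- \frac{61}{t^{2}} + \frac{102}{t}\right) = -5 - \frac{102}{t} + \frac{61}{t^{2}}$)
$m{\left(76,42 \right)} - n{\left(-147 \right)} = \left(213 + 42 + 76\right) - \left(-5 - \frac{102}{-147} + \frac{61}{21609}\right) = 331 - \left(-5 - - \frac{34}{49} + 61 \cdot \frac{1}{21609}\right) = 331 - \left(-5 + \frac{34}{49} + \frac{61}{21609}\right) = 331 - - \frac{92990}{21609} = 331 + \frac{92990}{21609} = \frac{7245569}{21609}$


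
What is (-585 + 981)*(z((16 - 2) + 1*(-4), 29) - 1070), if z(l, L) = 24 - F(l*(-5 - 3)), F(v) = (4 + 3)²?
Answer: -433620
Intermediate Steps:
F(v) = 49 (F(v) = 7² = 49)
z(l, L) = -25 (z(l, L) = 24 - 1*49 = 24 - 49 = -25)
(-585 + 981)*(z((16 - 2) + 1*(-4), 29) - 1070) = (-585 + 981)*(-25 - 1070) = 396*(-1095) = -433620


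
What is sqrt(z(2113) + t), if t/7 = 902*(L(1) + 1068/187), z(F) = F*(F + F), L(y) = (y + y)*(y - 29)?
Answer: 5*sqrt(99554890)/17 ≈ 2934.6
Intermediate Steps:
L(y) = 2*y*(-29 + y) (L(y) = (2*y)*(-29 + y) = 2*y*(-29 + y))
z(F) = 2*F**2 (z(F) = F*(2*F) = 2*F**2)
t = -5397896/17 (t = 7*(902*(2*1*(-29 + 1) + 1068/187)) = 7*(902*(2*1*(-28) + 1068*(1/187))) = 7*(902*(-56 + 1068/187)) = 7*(902*(-9404/187)) = 7*(-771128/17) = -5397896/17 ≈ -3.1752e+5)
sqrt(z(2113) + t) = sqrt(2*2113**2 - 5397896/17) = sqrt(2*4464769 - 5397896/17) = sqrt(8929538 - 5397896/17) = sqrt(146404250/17) = 5*sqrt(99554890)/17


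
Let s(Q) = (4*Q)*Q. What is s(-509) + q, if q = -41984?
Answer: 994340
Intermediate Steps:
s(Q) = 4*Q**2
s(-509) + q = 4*(-509)**2 - 41984 = 4*259081 - 41984 = 1036324 - 41984 = 994340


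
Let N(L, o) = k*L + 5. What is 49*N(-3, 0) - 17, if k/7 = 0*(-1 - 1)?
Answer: 228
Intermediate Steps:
k = 0 (k = 7*(0*(-1 - 1)) = 7*(0*(-2)) = 7*0 = 0)
N(L, o) = 5 (N(L, o) = 0*L + 5 = 0 + 5 = 5)
49*N(-3, 0) - 17 = 49*5 - 17 = 245 - 17 = 228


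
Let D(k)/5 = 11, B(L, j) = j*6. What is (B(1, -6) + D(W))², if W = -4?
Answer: 361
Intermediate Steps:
B(L, j) = 6*j
D(k) = 55 (D(k) = 5*11 = 55)
(B(1, -6) + D(W))² = (6*(-6) + 55)² = (-36 + 55)² = 19² = 361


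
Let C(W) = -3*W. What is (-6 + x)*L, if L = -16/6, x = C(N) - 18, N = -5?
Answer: 24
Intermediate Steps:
x = -3 (x = -3*(-5) - 18 = 15 - 18 = -3)
L = -8/3 (L = -16*1/6 = -8/3 ≈ -2.6667)
(-6 + x)*L = (-6 - 3)*(-8/3) = -9*(-8/3) = 24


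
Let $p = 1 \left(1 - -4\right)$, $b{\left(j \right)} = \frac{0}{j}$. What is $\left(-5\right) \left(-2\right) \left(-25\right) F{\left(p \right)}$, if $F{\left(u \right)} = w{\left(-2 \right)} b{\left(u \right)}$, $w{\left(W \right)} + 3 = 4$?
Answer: $0$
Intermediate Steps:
$w{\left(W \right)} = 1$ ($w{\left(W \right)} = -3 + 4 = 1$)
$b{\left(j \right)} = 0$
$p = 5$ ($p = 1 \left(1 + 4\right) = 1 \cdot 5 = 5$)
$F{\left(u \right)} = 0$ ($F{\left(u \right)} = 1 \cdot 0 = 0$)
$\left(-5\right) \left(-2\right) \left(-25\right) F{\left(p \right)} = \left(-5\right) \left(-2\right) \left(-25\right) 0 = 10 \left(-25\right) 0 = \left(-250\right) 0 = 0$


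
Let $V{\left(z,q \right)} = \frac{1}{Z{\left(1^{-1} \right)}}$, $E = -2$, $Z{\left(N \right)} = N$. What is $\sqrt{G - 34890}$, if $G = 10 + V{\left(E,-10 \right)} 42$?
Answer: $i \sqrt{34838} \approx 186.65 i$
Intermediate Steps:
$V{\left(z,q \right)} = 1$ ($V{\left(z,q \right)} = \frac{1}{1^{-1}} = 1^{-1} = 1$)
$G = 52$ ($G = 10 + 1 \cdot 42 = 10 + 42 = 52$)
$\sqrt{G - 34890} = \sqrt{52 - 34890} = \sqrt{-34838} = i \sqrt{34838}$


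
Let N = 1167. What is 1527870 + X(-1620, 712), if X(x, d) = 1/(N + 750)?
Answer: 2928926791/1917 ≈ 1.5279e+6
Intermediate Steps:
X(x, d) = 1/1917 (X(x, d) = 1/(1167 + 750) = 1/1917)
1527870 + X(-1620, 712) = 1527870 + 1/1917 = 2928926791/1917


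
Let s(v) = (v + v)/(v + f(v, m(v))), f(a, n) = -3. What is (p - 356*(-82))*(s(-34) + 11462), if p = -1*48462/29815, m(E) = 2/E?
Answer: 369152862016916/1103155 ≈ 3.3463e+8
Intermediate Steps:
s(v) = 2*v/(-3 + v) (s(v) = (v + v)/(v - 3) = (2*v)/(-3 + v) = 2*v/(-3 + v))
p = -48462/29815 (p = -48462*1/29815 = -48462/29815 ≈ -1.6254)
(p - 356*(-82))*(s(-34) + 11462) = (-48462/29815 - 356*(-82))*(2*(-34)/(-3 - 34) + 11462) = (-48462/29815 + 29192)*(2*(-34)/(-37) + 11462) = 870311018*(2*(-34)*(-1/37) + 11462)/29815 = 870311018*(68/37 + 11462)/29815 = (870311018/29815)*(424162/37) = 369152862016916/1103155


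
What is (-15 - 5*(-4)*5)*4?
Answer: 340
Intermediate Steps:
(-15 - 5*(-4)*5)*4 = (-15 + 20*5)*4 = (-15 + 100)*4 = 85*4 = 340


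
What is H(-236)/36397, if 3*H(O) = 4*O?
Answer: -944/109191 ≈ -0.0086454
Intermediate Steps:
H(O) = 4*O/3 (H(O) = (4*O)/3 = 4*O/3)
H(-236)/36397 = ((4/3)*(-236))/36397 = -944/3*1/36397 = -944/109191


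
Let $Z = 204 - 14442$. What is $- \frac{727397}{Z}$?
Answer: $\frac{727397}{14238} \approx 51.088$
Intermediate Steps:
$Z = -14238$ ($Z = 204 - 14442 = -14238$)
$- \frac{727397}{Z} = - \frac{727397}{-14238} = \left(-727397\right) \left(- \frac{1}{14238}\right) = \frac{727397}{14238}$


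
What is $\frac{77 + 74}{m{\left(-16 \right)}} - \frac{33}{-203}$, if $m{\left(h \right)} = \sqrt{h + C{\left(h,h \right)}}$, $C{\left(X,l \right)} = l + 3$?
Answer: $\frac{33}{203} - \frac{151 i \sqrt{29}}{29} \approx 0.16256 - 28.04 i$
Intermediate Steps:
$C{\left(X,l \right)} = 3 + l$
$m{\left(h \right)} = \sqrt{3 + 2 h}$ ($m{\left(h \right)} = \sqrt{h + \left(3 + h\right)} = \sqrt{3 + 2 h}$)
$\frac{77 + 74}{m{\left(-16 \right)}} - \frac{33}{-203} = \frac{77 + 74}{\sqrt{3 + 2 \left(-16\right)}} - \frac{33}{-203} = \frac{151}{\sqrt{3 - 32}} - - \frac{33}{203} = \frac{151}{\sqrt{-29}} + \frac{33}{203} = \frac{151}{i \sqrt{29}} + \frac{33}{203} = 151 \left(- \frac{i \sqrt{29}}{29}\right) + \frac{33}{203} = - \frac{151 i \sqrt{29}}{29} + \frac{33}{203} = \frac{33}{203} - \frac{151 i \sqrt{29}}{29}$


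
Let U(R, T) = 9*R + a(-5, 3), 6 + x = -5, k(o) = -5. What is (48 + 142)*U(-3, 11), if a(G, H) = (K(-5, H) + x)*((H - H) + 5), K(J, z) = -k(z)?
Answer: -10830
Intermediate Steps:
x = -11 (x = -6 - 5 = -11)
K(J, z) = 5 (K(J, z) = -1*(-5) = 5)
a(G, H) = -30 (a(G, H) = (5 - 11)*((H - H) + 5) = -6*(0 + 5) = -6*5 = -30)
U(R, T) = -30 + 9*R (U(R, T) = 9*R - 30 = -30 + 9*R)
(48 + 142)*U(-3, 11) = (48 + 142)*(-30 + 9*(-3)) = 190*(-30 - 27) = 190*(-57) = -10830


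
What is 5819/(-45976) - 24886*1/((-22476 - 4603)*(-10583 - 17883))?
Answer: -2243304332701/17719858752232 ≈ -0.12660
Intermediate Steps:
5819/(-45976) - 24886*1/((-22476 - 4603)*(-10583 - 17883)) = 5819*(-1/45976) - 24886/((-28466*(-27079))) = -5819/45976 - 24886/770830814 = -5819/45976 - 24886*1/770830814 = -5819/45976 - 12443/385415407 = -2243304332701/17719858752232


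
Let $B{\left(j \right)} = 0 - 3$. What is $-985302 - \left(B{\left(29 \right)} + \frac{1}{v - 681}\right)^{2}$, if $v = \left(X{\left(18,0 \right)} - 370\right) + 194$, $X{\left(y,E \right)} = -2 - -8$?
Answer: $- \frac{713563216618}{724201} \approx -9.8531 \cdot 10^{5}$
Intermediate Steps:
$X{\left(y,E \right)} = 6$ ($X{\left(y,E \right)} = -2 + 8 = 6$)
$B{\left(j \right)} = -3$ ($B{\left(j \right)} = 0 - 3 = -3$)
$v = -170$ ($v = \left(6 - 370\right) + 194 = -364 + 194 = -170$)
$-985302 - \left(B{\left(29 \right)} + \frac{1}{v - 681}\right)^{2} = -985302 - \left(-3 + \frac{1}{-170 - 681}\right)^{2} = -985302 - \left(-3 + \frac{1}{-851}\right)^{2} = -985302 - \left(-3 - \frac{1}{851}\right)^{2} = -985302 - \left(- \frac{2554}{851}\right)^{2} = -985302 - \frac{6522916}{724201} = - \frac{713563216618}{724201}$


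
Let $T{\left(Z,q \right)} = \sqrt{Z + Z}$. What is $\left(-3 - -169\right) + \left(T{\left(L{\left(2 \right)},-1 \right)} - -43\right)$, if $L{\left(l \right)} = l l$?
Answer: $209 + 2 \sqrt{2} \approx 211.83$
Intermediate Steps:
$L{\left(l \right)} = l^{2}$
$T{\left(Z,q \right)} = \sqrt{2} \sqrt{Z}$ ($T{\left(Z,q \right)} = \sqrt{2 Z} = \sqrt{2} \sqrt{Z}$)
$\left(-3 - -169\right) + \left(T{\left(L{\left(2 \right)},-1 \right)} - -43\right) = \left(-3 - -169\right) + \left(\sqrt{2} \sqrt{2^{2}} - -43\right) = \left(-3 + 169\right) + \left(\sqrt{2} \sqrt{4} + 43\right) = 166 + \left(\sqrt{2} \cdot 2 + 43\right) = 166 + \left(2 \sqrt{2} + 43\right) = 166 + \left(43 + 2 \sqrt{2}\right) = 209 + 2 \sqrt{2}$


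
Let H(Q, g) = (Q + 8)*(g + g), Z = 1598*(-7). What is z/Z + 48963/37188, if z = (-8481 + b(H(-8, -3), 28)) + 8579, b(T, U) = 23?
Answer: 90533395/69330828 ≈ 1.3058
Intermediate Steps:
Z = -11186
H(Q, g) = 2*g*(8 + Q) (H(Q, g) = (8 + Q)*(2*g) = 2*g*(8 + Q))
z = 121 (z = (-8481 + 23) + 8579 = -8458 + 8579 = 121)
z/Z + 48963/37188 = 121/(-11186) + 48963/37188 = 121*(-1/11186) + 48963*(1/37188) = -121/11186 + 16321/12396 = 90533395/69330828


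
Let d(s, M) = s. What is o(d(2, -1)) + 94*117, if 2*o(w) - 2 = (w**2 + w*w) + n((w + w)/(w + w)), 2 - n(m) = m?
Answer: 22007/2 ≈ 11004.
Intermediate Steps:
n(m) = 2 - m
o(w) = 3/2 + w**2 (o(w) = 1 + ((w**2 + w*w) + (2 - (w + w)/(w + w)))/2 = 1 + ((w**2 + w**2) + (2 - 2*w/(2*w)))/2 = 1 + (2*w**2 + (2 - 2*w*1/(2*w)))/2 = 1 + (2*w**2 + (2 - 1*1))/2 = 1 + (2*w**2 + (2 - 1))/2 = 1 + (2*w**2 + 1)/2 = 1 + (1 + 2*w**2)/2 = 1 + (1/2 + w**2) = 3/2 + w**2)
o(d(2, -1)) + 94*117 = (3/2 + 2**2) + 94*117 = (3/2 + 4) + 10998 = 11/2 + 10998 = 22007/2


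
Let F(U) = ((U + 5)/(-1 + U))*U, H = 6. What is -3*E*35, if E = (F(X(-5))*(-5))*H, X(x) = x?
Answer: 0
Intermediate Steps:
F(U) = U*(5 + U)/(-1 + U) (F(U) = ((5 + U)/(-1 + U))*U = U*(5 + U)/(-1 + U))
E = 0 (E = (-5*(5 - 5)/(-1 - 5)*(-5))*6 = (-5*0/(-6)*(-5))*6 = (-5*(-1/6)*0*(-5))*6 = (0*(-5))*6 = 0*6 = 0)
-3*E*35 = -3*0*35 = 0*35 = 0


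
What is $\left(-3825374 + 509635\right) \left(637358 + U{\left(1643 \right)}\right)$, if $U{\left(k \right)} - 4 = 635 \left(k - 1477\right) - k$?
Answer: $-2457390329331$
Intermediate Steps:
$U{\left(k \right)} = -937891 + 634 k$ ($U{\left(k \right)} = 4 - \left(k - 635 \left(k - 1477\right)\right) = 4 - \left(k - 635 \left(-1477 + k\right)\right) = 4 + \left(\left(-937895 + 635 k\right) - k\right) = 4 + \left(-937895 + 634 k\right) = -937891 + 634 k$)
$\left(-3825374 + 509635\right) \left(637358 + U{\left(1643 \right)}\right) = \left(-3825374 + 509635\right) \left(637358 + \left(-937891 + 634 \cdot 1643\right)\right) = - 3315739 \left(637358 + \left(-937891 + 1041662\right)\right) = - 3315739 \left(637358 + 103771\right) = \left(-3315739\right) 741129 = -2457390329331$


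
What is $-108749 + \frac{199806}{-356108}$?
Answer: $- \frac{19363294349}{178054} \approx -1.0875 \cdot 10^{5}$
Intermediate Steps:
$-108749 + \frac{199806}{-356108} = -108749 + 199806 \left(- \frac{1}{356108}\right) = -108749 - \frac{99903}{178054} = - \frac{19363294349}{178054}$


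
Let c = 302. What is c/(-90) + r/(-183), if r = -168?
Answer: -6691/2745 ≈ -2.4375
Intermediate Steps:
c/(-90) + r/(-183) = 302/(-90) - 168/(-183) = 302*(-1/90) - 168*(-1/183) = -151/45 + 56/61 = -6691/2745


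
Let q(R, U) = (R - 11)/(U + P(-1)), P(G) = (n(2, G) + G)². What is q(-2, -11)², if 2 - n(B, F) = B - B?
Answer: 169/100 ≈ 1.6900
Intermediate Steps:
n(B, F) = 2 (n(B, F) = 2 - (B - B) = 2 - 1*0 = 2 + 0 = 2)
P(G) = (2 + G)²
q(R, U) = (-11 + R)/(1 + U) (q(R, U) = (R - 11)/(U + (2 - 1)²) = (-11 + R)/(U + 1²) = (-11 + R)/(U + 1) = (-11 + R)/(1 + U))
q(-2, -11)² = ((-11 - 2)/(1 - 11))² = (-13/(-10))² = (-⅒*(-13))² = (13/10)² = 169/100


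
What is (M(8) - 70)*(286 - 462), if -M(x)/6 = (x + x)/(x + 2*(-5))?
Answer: 3872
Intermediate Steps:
M(x) = -12*x/(-10 + x) (M(x) = -6*(x + x)/(x + 2*(-5)) = -6*2*x/(x - 10) = -6*2*x/(-10 + x) = -12*x/(-10 + x))
(M(8) - 70)*(286 - 462) = (-12*8/(-10 + 8) - 70)*(286 - 462) = (-12*8/(-2) - 70)*(-176) = (-12*8*(-1/2) - 70)*(-176) = (48 - 70)*(-176) = -22*(-176) = 3872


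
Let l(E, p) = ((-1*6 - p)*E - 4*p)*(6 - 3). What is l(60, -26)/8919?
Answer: 1304/2973 ≈ 0.43861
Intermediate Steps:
l(E, p) = -12*p + 3*E*(-6 - p) (l(E, p) = ((-6 - p)*E - 4*p)*3 = (E*(-6 - p) - 4*p)*3 = (-4*p + E*(-6 - p))*3 = -12*p + 3*E*(-6 - p))
l(60, -26)/8919 = (-18*60 - 12*(-26) - 3*60*(-26))/8919 = (-1080 + 312 + 4680)*(1/8919) = 3912*(1/8919) = 1304/2973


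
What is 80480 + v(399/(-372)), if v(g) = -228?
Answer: 80252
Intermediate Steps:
80480 + v(399/(-372)) = 80480 - 228 = 80252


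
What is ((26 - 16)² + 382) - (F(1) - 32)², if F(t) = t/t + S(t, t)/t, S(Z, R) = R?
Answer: -418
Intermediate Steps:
F(t) = 2 (F(t) = t/t + t/t = 1 + 1 = 2)
((26 - 16)² + 382) - (F(1) - 32)² = ((26 - 16)² + 382) - (2 - 32)² = (10² + 382) - 1*(-30)² = (100 + 382) - 1*900 = 482 - 900 = -418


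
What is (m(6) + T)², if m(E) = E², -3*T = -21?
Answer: 1849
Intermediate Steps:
T = 7 (T = -⅓*(-21) = 7)
(m(6) + T)² = (6² + 7)² = (36 + 7)² = 43² = 1849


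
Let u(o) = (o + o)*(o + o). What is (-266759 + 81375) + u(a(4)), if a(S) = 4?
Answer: -185320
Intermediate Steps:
u(o) = 4*o² (u(o) = (2*o)*(2*o) = 4*o²)
(-266759 + 81375) + u(a(4)) = (-266759 + 81375) + 4*4² = -185384 + 4*16 = -185384 + 64 = -185320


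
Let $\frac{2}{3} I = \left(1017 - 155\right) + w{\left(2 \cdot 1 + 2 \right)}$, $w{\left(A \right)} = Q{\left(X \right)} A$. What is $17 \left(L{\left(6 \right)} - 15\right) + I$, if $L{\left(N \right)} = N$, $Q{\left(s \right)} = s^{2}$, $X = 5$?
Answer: $1290$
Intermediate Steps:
$w{\left(A \right)} = 25 A$ ($w{\left(A \right)} = 5^{2} A = 25 A$)
$I = 1443$ ($I = \frac{3 \left(\left(1017 - 155\right) + 25 \left(2 \cdot 1 + 2\right)\right)}{2} = \frac{3 \left(862 + 25 \left(2 + 2\right)\right)}{2} = \frac{3 \left(862 + 25 \cdot 4\right)}{2} = \frac{3 \left(862 + 100\right)}{2} = \frac{3}{2} \cdot 962 = 1443$)
$17 \left(L{\left(6 \right)} - 15\right) + I = 17 \left(6 - 15\right) + 1443 = 17 \left(-9\right) + 1443 = -153 + 1443 = 1290$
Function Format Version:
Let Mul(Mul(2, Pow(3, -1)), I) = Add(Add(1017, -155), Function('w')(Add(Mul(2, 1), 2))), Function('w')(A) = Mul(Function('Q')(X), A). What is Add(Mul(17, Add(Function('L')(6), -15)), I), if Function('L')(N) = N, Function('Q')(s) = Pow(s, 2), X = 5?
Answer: 1290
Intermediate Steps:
Function('w')(A) = Mul(25, A) (Function('w')(A) = Mul(Pow(5, 2), A) = Mul(25, A))
I = 1443 (I = Mul(Rational(3, 2), Add(Add(1017, -155), Mul(25, Add(Mul(2, 1), 2)))) = Mul(Rational(3, 2), Add(862, Mul(25, Add(2, 2)))) = Mul(Rational(3, 2), Add(862, Mul(25, 4))) = Mul(Rational(3, 2), Add(862, 100)) = Mul(Rational(3, 2), 962) = 1443)
Add(Mul(17, Add(Function('L')(6), -15)), I) = Add(Mul(17, Add(6, -15)), 1443) = Add(Mul(17, -9), 1443) = Add(-153, 1443) = 1290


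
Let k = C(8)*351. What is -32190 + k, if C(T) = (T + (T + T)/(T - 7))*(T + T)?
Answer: 102594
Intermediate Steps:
C(T) = 2*T*(T + 2*T/(-7 + T)) (C(T) = (T + (2*T)/(-7 + T))*(2*T) = (T + 2*T/(-7 + T))*(2*T) = 2*T*(T + 2*T/(-7 + T)))
k = 134784 (k = (2*8²*(-5 + 8)/(-7 + 8))*351 = (2*64*3/1)*351 = (2*64*1*3)*351 = 384*351 = 134784)
-32190 + k = -32190 + 134784 = 102594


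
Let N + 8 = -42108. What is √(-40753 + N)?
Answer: I*√82869 ≈ 287.87*I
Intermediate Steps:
N = -42116 (N = -8 - 42108 = -42116)
√(-40753 + N) = √(-40753 - 42116) = √(-82869) = I*√82869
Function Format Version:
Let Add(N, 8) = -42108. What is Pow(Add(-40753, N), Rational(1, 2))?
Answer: Mul(I, Pow(82869, Rational(1, 2))) ≈ Mul(287.87, I)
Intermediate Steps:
N = -42116 (N = Add(-8, -42108) = -42116)
Pow(Add(-40753, N), Rational(1, 2)) = Pow(Add(-40753, -42116), Rational(1, 2)) = Pow(-82869, Rational(1, 2)) = Mul(I, Pow(82869, Rational(1, 2)))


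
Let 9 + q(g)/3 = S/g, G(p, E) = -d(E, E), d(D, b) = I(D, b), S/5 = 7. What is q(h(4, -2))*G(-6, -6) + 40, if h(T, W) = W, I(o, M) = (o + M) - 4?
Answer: -1232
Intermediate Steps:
S = 35 (S = 5*7 = 35)
I(o, M) = -4 + M + o (I(o, M) = (M + o) - 4 = -4 + M + o)
d(D, b) = -4 + D + b (d(D, b) = -4 + b + D = -4 + D + b)
G(p, E) = 4 - 2*E (G(p, E) = -(-4 + E + E) = -(-4 + 2*E) = 4 - 2*E)
q(g) = -27 + 105/g (q(g) = -27 + 3*(35/g) = -27 + 105/g)
q(h(4, -2))*G(-6, -6) + 40 = (-27 + 105/(-2))*(4 - 2*(-6)) + 40 = (-27 + 105*(-1/2))*(4 + 12) + 40 = (-27 - 105/2)*16 + 40 = -159/2*16 + 40 = -1272 + 40 = -1232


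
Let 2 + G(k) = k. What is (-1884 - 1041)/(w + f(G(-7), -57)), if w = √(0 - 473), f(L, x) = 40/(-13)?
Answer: 507000/27179 + 164775*I*√473/27179 ≈ 18.654 + 131.85*I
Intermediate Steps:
G(k) = -2 + k
f(L, x) = -40/13 (f(L, x) = 40*(-1/13) = -40/13)
w = I*√473 (w = √(-473) = I*√473 ≈ 21.749*I)
(-1884 - 1041)/(w + f(G(-7), -57)) = (-1884 - 1041)/(I*√473 - 40/13) = -2925/(-40/13 + I*√473)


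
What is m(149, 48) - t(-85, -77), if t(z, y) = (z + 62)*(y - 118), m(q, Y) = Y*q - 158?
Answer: 2509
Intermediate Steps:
m(q, Y) = -158 + Y*q
t(z, y) = (-118 + y)*(62 + z) (t(z, y) = (62 + z)*(-118 + y) = (-118 + y)*(62 + z))
m(149, 48) - t(-85, -77) = (-158 + 48*149) - (-7316 - 118*(-85) + 62*(-77) - 77*(-85)) = (-158 + 7152) - (-7316 + 10030 - 4774 + 6545) = 6994 - 1*4485 = 6994 - 4485 = 2509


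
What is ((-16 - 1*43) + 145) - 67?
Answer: 19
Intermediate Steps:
((-16 - 1*43) + 145) - 67 = ((-16 - 43) + 145) - 67 = (-59 + 145) - 67 = 86 - 67 = 19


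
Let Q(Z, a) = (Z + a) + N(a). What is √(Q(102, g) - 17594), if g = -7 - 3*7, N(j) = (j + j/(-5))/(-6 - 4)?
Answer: 2*I*√109486/5 ≈ 132.35*I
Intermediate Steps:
N(j) = -2*j/25 (N(j) = (j + j*(-⅕))/(-10) = (j - j/5)*(-⅒) = (4*j/5)*(-⅒) = -2*j/25)
g = -28 (g = -7 - 21 = -28)
Q(Z, a) = Z + 23*a/25 (Q(Z, a) = (Z + a) - 2*a/25 = Z + 23*a/25)
√(Q(102, g) - 17594) = √((102 + (23/25)*(-28)) - 17594) = √((102 - 644/25) - 17594) = √(1906/25 - 17594) = √(-437944/25) = 2*I*√109486/5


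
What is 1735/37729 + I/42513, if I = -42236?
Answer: -1519761989/1603972977 ≈ -0.94750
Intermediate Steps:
1735/37729 + I/42513 = 1735/37729 - 42236/42513 = -1519761989/1603972977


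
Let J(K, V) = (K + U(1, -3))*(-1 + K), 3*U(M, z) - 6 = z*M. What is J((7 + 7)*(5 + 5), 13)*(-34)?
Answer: -666366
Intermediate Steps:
U(M, z) = 2 + M*z/3 (U(M, z) = 2 + (z*M)/3 = 2 + (M*z)/3 = 2 + M*z/3)
J(K, V) = (1 + K)*(-1 + K) (J(K, V) = (K + (2 + (⅓)*1*(-3)))*(-1 + K) = (K + (2 - 1))*(-1 + K) = (K + 1)*(-1 + K) = (1 + K)*(-1 + K))
J((7 + 7)*(5 + 5), 13)*(-34) = (-1 + ((7 + 7)*(5 + 5))²)*(-34) = (-1 + (14*10)²)*(-34) = (-1 + 140²)*(-34) = (-1 + 19600)*(-34) = 19599*(-34) = -666366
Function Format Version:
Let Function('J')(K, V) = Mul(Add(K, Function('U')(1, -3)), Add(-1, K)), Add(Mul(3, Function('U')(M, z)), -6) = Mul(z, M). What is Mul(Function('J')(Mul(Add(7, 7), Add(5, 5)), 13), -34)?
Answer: -666366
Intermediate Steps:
Function('U')(M, z) = Add(2, Mul(Rational(1, 3), M, z)) (Function('U')(M, z) = Add(2, Mul(Rational(1, 3), Mul(z, M))) = Add(2, Mul(Rational(1, 3), Mul(M, z))) = Add(2, Mul(Rational(1, 3), M, z)))
Function('J')(K, V) = Mul(Add(1, K), Add(-1, K)) (Function('J')(K, V) = Mul(Add(K, Add(2, Mul(Rational(1, 3), 1, -3))), Add(-1, K)) = Mul(Add(K, Add(2, -1)), Add(-1, K)) = Mul(Add(K, 1), Add(-1, K)) = Mul(Add(1, K), Add(-1, K)))
Mul(Function('J')(Mul(Add(7, 7), Add(5, 5)), 13), -34) = Mul(Add(-1, Pow(Mul(Add(7, 7), Add(5, 5)), 2)), -34) = Mul(Add(-1, Pow(Mul(14, 10), 2)), -34) = Mul(Add(-1, Pow(140, 2)), -34) = Mul(Add(-1, 19600), -34) = Mul(19599, -34) = -666366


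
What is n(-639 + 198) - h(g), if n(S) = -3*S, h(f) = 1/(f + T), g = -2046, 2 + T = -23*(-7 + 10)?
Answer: 2800792/2117 ≈ 1323.0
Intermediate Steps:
T = -71 (T = -2 - 23*(-7 + 10) = -2 - 23*3 = -2 - 69 = -71)
h(f) = 1/(-71 + f) (h(f) = 1/(f - 71) = 1/(-71 + f))
n(-639 + 198) - h(g) = -3*(-639 + 198) - 1/(-71 - 2046) = -3*(-441) - 1/(-2117) = 1323 - 1*(-1/2117) = 1323 + 1/2117 = 2800792/2117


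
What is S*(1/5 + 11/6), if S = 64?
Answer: 1952/15 ≈ 130.13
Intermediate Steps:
S*(1/5 + 11/6) = 64*(1/5 + 11/6) = 64*(61/30) = 1952/15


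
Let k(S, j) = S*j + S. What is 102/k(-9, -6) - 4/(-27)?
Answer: 326/135 ≈ 2.4148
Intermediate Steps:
k(S, j) = S + S*j
102/k(-9, -6) - 4/(-27) = 102/((-9*(1 - 6))) - 4/(-27) = 102/((-9*(-5))) - 4*(-1/27) = 102/45 + 4/27 = 102*(1/45) + 4/27 = 34/15 + 4/27 = 326/135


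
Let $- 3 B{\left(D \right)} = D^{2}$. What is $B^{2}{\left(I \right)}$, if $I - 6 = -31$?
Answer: $\frac{390625}{9} \approx 43403.0$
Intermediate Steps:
$I = -25$ ($I = 6 - 31 = -25$)
$B{\left(D \right)} = - \frac{D^{2}}{3}$
$B^{2}{\left(I \right)} = \left(- \frac{\left(-25\right)^{2}}{3}\right)^{2} = \left(\left(- \frac{1}{3}\right) 625\right)^{2} = \left(- \frac{625}{3}\right)^{2} = \frac{390625}{9}$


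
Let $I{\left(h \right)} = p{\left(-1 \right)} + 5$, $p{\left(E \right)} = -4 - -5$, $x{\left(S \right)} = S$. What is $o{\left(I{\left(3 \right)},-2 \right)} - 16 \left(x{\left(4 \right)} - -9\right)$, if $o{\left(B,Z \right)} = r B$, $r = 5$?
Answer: $-178$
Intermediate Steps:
$p{\left(E \right)} = 1$ ($p{\left(E \right)} = -4 + 5 = 1$)
$I{\left(h \right)} = 6$ ($I{\left(h \right)} = 1 + 5 = 6$)
$o{\left(B,Z \right)} = 5 B$
$o{\left(I{\left(3 \right)},-2 \right)} - 16 \left(x{\left(4 \right)} - -9\right) = 5 \cdot 6 - 16 \left(4 - -9\right) = 30 - 16 \left(4 + 9\right) = 30 - 208 = -178$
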